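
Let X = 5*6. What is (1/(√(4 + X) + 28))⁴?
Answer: (28 + √34)⁻⁴ ≈ 7.6338e-7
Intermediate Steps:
X = 30
(1/(√(4 + X) + 28))⁴ = (1/(√(4 + 30) + 28))⁴ = (1/(√34 + 28))⁴ = (1/(28 + √34))⁴ = (28 + √34)⁻⁴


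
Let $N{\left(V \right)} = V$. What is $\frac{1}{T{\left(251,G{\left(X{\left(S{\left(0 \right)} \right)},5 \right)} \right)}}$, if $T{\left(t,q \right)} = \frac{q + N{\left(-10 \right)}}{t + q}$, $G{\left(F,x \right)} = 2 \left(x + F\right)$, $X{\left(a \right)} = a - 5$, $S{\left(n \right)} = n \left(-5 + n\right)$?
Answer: $- \frac{251}{10} \approx -25.1$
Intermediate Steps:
$X{\left(a \right)} = -5 + a$
$G{\left(F,x \right)} = 2 F + 2 x$ ($G{\left(F,x \right)} = 2 \left(F + x\right) = 2 F + 2 x$)
$T{\left(t,q \right)} = \frac{-10 + q}{q + t}$ ($T{\left(t,q \right)} = \frac{q - 10}{t + q} = \frac{-10 + q}{q + t}$)
$\frac{1}{T{\left(251,G{\left(X{\left(S{\left(0 \right)} \right)},5 \right)} \right)}} = \frac{1}{\frac{1}{\left(2 \left(-5 + 0 \left(-5 + 0\right)\right) + 2 \cdot 5\right) + 251} \left(-10 + \left(2 \left(-5 + 0 \left(-5 + 0\right)\right) + 2 \cdot 5\right)\right)} = \frac{1}{\frac{1}{\left(2 \left(-5 + 0 \left(-5\right)\right) + 10\right) + 251} \left(-10 + \left(2 \left(-5 + 0 \left(-5\right)\right) + 10\right)\right)} = \frac{1}{\frac{1}{\left(2 \left(-5 + 0\right) + 10\right) + 251} \left(-10 + \left(2 \left(-5 + 0\right) + 10\right)\right)} = \frac{1}{\frac{1}{\left(2 \left(-5\right) + 10\right) + 251} \left(-10 + \left(2 \left(-5\right) + 10\right)\right)} = \frac{1}{\frac{1}{\left(-10 + 10\right) + 251} \left(-10 + \left(-10 + 10\right)\right)} = \frac{1}{\frac{1}{0 + 251} \left(-10 + 0\right)} = \frac{1}{\frac{1}{251} \left(-10\right)} = \frac{1}{- \frac{10}{251}} = - \frac{251}{10}$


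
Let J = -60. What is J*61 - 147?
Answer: -3807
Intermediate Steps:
J*61 - 147 = -60*61 - 147 = -3660 - 147 = -3807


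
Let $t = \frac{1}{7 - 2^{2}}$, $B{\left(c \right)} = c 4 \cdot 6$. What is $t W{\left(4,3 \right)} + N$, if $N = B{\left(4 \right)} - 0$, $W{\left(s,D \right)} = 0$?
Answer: $96$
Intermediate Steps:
$B{\left(c \right)} = 24 c$ ($B{\left(c \right)} = 4 c 6 = 24 c$)
$N = 96$ ($N = 24 \cdot 4 - 0 = 96 + 0 = 96$)
$t = \frac{1}{3}$ ($t = \frac{1}{7 - 4} = \frac{1}{3} \approx 0.33333$)
$t W{\left(4,3 \right)} + N = \frac{1}{3} \cdot 0 + 96 = 0 + 96 = 96$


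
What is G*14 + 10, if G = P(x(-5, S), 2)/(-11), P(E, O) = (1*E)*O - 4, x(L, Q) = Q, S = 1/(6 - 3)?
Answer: 470/33 ≈ 14.242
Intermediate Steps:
S = 1/3 ≈ 0.33333
P(E, O) = -4 + E*O (P(E, O) = E*O - 4 = -4 + E*O)
G = 10/33 (G = (-4 + (1/3)*2)/(-11) = (-4 + 2/3)*(-1/11) = -10/3*(-1/11) = 10/33 ≈ 0.30303)
G*14 + 10 = (10/33)*14 + 10 = 140/33 + 10 = 470/33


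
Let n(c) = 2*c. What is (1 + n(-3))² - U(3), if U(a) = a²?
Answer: 16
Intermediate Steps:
(1 + n(-3))² - U(3) = (1 + 2*(-3))² - 1*3² = (1 - 6)² - 1*9 = (-5)² - 9 = 25 - 9 = 16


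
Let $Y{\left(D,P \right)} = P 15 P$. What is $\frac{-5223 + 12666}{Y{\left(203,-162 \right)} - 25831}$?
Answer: $\frac{7443}{367829} \approx 0.020235$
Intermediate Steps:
$Y{\left(D,P \right)} = 15 P^{2}$
$\frac{-5223 + 12666}{Y{\left(203,-162 \right)} - 25831} = \frac{-5223 + 12666}{15 \left(-162\right)^{2} - 25831} = \frac{7443}{15 \cdot 26244 - 25831} = \frac{7443}{393660 - 25831} = \frac{7443}{367829}$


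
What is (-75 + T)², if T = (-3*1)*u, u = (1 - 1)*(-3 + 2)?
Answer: 5625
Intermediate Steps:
u = 0 (u = 0*(-1) = 0)
T = 0 (T = -3*1*0 = -3*0 = 0)
(-75 + T)² = (-75 + 0)² = (-75)² = 5625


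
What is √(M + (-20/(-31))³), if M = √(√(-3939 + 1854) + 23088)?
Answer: √(248000 + 923521*√(23088 + I*√2085))/961 ≈ 12.338 + 0.0060893*I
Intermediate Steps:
M = √(23088 + I*√2085) (M = √(√(-2085) + 23088) = √(I*√2085 + 23088) = √(23088 + I*√2085) ≈ 151.95 + 0.15*I)
√(M + (-20/(-31))³) = √(√(23088 + I*√2085) + (-20/(-31))³) = √(√(23088 + I*√2085) + (-20*(-1/31))³) = √(√(23088 + I*√2085) + (20/31)³) = √(√(23088 + I*√2085) + 8000/29791) = √(8000/29791 + √(23088 + I*√2085))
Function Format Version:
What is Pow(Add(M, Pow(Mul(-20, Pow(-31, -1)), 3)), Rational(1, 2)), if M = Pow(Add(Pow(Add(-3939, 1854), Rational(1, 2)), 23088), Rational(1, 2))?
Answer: Mul(Rational(1, 961), Pow(Add(248000, Mul(923521, Pow(Add(23088, Mul(I, Pow(2085, Rational(1, 2)))), Rational(1, 2)))), Rational(1, 2))) ≈ Add(12.338, Mul(0.0060893, I))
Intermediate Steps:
M = Pow(Add(23088, Mul(I, Pow(2085, Rational(1, 2)))), Rational(1, 2)) (M = Pow(Add(Pow(-2085, Rational(1, 2)), 23088), Rational(1, 2)) = Pow(Add(Mul(I, Pow(2085, Rational(1, 2))), 23088), Rational(1, 2)) = Pow(Add(23088, Mul(I, Pow(2085, Rational(1, 2)))), Rational(1, 2)) ≈ Add(151.95, Mul(0.150, I)))
Pow(Add(M, Pow(Mul(-20, Pow(-31, -1)), 3)), Rational(1, 2)) = Pow(Add(Pow(Add(23088, Mul(I, Pow(2085, Rational(1, 2)))), Rational(1, 2)), Pow(Mul(-20, Pow(-31, -1)), 3)), Rational(1, 2)) = Pow(Add(Pow(Add(23088, Mul(I, Pow(2085, Rational(1, 2)))), Rational(1, 2)), Pow(Mul(-20, Rational(-1, 31)), 3)), Rational(1, 2)) = Pow(Add(Pow(Add(23088, Mul(I, Pow(2085, Rational(1, 2)))), Rational(1, 2)), Pow(Rational(20, 31), 3)), Rational(1, 2)) = Pow(Add(Pow(Add(23088, Mul(I, Pow(2085, Rational(1, 2)))), Rational(1, 2)), Rational(8000, 29791)), Rational(1, 2)) = Pow(Add(Rational(8000, 29791), Pow(Add(23088, Mul(I, Pow(2085, Rational(1, 2)))), Rational(1, 2))), Rational(1, 2))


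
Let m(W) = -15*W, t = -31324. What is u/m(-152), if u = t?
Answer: -7831/570 ≈ -13.739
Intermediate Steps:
u = -31324
u/m(-152) = -31324/((-15*(-152))) = -31324/2280 = -31324*1/2280 = -7831/570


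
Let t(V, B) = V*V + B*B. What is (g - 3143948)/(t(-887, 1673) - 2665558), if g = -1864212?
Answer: -250408/46007 ≈ -5.4428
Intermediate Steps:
t(V, B) = B**2 + V**2 (t(V, B) = V**2 + B**2 = B**2 + V**2)
(g - 3143948)/(t(-887, 1673) - 2665558) = (-1864212 - 3143948)/((1673**2 + (-887)**2) - 2665558) = -5008160/((2798929 + 786769) - 2665558) = -5008160/(3585698 - 2665558) = -5008160/920140 = -5008160*1/920140 = -250408/46007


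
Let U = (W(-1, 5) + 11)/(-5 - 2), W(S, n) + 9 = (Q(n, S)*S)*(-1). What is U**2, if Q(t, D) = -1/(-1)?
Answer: 9/49 ≈ 0.18367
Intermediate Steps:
Q(t, D) = 1 (Q(t, D) = -1*(-1) = 1)
W(S, n) = -9 - S (W(S, n) = -9 + (1*S)*(-1) = -9 + S*(-1) = -9 - S)
U = -3/7 (U = ((-9 - 1*(-1)) + 11)/(-5 - 2) = ((-9 + 1) + 11)/(-7) = (-8 + 11)*(-1/7) = 3*(-1/7) = -3/7 ≈ -0.42857)
U**2 = (-3/7)**2 = 9/49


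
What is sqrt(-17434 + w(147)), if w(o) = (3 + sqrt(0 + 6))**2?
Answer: sqrt(-17434 + (3 + sqrt(6))**2) ≈ 131.93*I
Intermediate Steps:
w(o) = (3 + sqrt(6))**2
sqrt(-17434 + w(147)) = sqrt(-17434 + (3 + sqrt(6))**2)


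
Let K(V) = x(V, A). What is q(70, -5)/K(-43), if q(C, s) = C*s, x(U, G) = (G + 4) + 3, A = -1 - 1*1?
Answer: -70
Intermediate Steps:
A = -2 (A = -1 - 1 = -2)
x(U, G) = 7 + G (x(U, G) = (4 + G) + 3 = 7 + G)
K(V) = 5 (K(V) = 7 - 2 = 5)
q(70, -5)/K(-43) = (70*(-5))/5 = -350*⅕ = -70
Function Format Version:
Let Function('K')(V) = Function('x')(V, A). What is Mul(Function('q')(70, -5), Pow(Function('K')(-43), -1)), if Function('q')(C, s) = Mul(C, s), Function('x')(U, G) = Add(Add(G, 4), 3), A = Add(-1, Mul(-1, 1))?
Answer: -70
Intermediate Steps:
A = -2 (A = Add(-1, -1) = -2)
Function('x')(U, G) = Add(7, G) (Function('x')(U, G) = Add(Add(4, G), 3) = Add(7, G))
Function('K')(V) = 5 (Function('K')(V) = Add(7, -2) = 5)
Mul(Function('q')(70, -5), Pow(Function('K')(-43), -1)) = Mul(Mul(70, -5), Pow(5, -1)) = Mul(-350, Rational(1, 5)) = -70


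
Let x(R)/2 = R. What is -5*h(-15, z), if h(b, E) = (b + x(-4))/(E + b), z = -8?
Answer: -5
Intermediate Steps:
x(R) = 2*R
h(b, E) = (-8 + b)/(E + b) (h(b, E) = (b + 2*(-4))/(E + b) = (b - 8)/(E + b) = (-8 + b)/(E + b))
-5*h(-15, z) = -5*(-8 - 15)/(-8 - 15) = -5*(-23)/(-23) = -(-5)*(-23)/23 = -5*1 = -5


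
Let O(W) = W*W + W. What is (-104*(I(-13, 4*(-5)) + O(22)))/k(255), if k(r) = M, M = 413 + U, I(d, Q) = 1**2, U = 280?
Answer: -17576/231 ≈ -76.087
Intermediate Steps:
I(d, Q) = 1
M = 693 (M = 413 + 280 = 693)
k(r) = 693
O(W) = W + W**2 (O(W) = W**2 + W = W + W**2)
(-104*(I(-13, 4*(-5)) + O(22)))/k(255) = -104*(1 + 22*(1 + 22))/693 = -104*(1 + 22*23)*(1/693) = -104*(1 + 506)*(1/693) = -104*507*(1/693) = -52728*1/693 = -17576/231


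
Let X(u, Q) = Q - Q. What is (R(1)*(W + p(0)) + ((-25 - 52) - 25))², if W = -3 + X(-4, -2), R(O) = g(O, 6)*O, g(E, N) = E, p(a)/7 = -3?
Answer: 15876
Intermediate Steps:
X(u, Q) = 0
p(a) = -21 (p(a) = 7*(-3) = -21)
R(O) = O² (R(O) = O*O = O²)
W = -3 (W = -3 + 0 = -3)
(R(1)*(W + p(0)) + ((-25 - 52) - 25))² = (1²*(-3 - 21) + ((-25 - 52) - 25))² = (1*(-24) + (-77 - 25))² = (-24 - 102)² = (-126)² = 15876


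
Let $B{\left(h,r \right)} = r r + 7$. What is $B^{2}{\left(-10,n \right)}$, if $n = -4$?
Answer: $529$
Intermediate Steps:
$B{\left(h,r \right)} = 7 + r^{2}$ ($B{\left(h,r \right)} = r^{2} + 7 = 7 + r^{2}$)
$B^{2}{\left(-10,n \right)} = \left(7 + \left(-4\right)^{2}\right)^{2} = \left(7 + 16\right)^{2} = 23^{2} = 529$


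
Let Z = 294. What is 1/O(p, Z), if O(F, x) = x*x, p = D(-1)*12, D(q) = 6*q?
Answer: 1/86436 ≈ 1.1569e-5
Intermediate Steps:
p = -72 (p = (6*(-1))*12 = -6*12 = -72)
O(F, x) = x**2
1/O(p, Z) = 1/(294**2) = 1/86436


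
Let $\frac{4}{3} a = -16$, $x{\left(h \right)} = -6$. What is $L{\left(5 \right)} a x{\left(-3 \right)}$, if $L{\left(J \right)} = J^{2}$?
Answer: $1800$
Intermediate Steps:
$a = -12$ ($a = \frac{3}{4} \left(-16\right) = -12$)
$L{\left(5 \right)} a x{\left(-3 \right)} = 5^{2} \left(-12\right) \left(-6\right) = 25 \left(-12\right) \left(-6\right) = \left(-300\right) \left(-6\right) = 1800$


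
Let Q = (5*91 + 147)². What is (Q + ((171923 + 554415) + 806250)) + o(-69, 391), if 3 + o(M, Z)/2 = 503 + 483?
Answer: 1896958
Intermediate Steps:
o(M, Z) = 1966 (o(M, Z) = -6 + 2*(503 + 483) = -6 + 2*986 = -6 + 1972 = 1966)
Q = 362404 (Q = (455 + 147)² = 602² = 362404)
(Q + ((171923 + 554415) + 806250)) + o(-69, 391) = (362404 + ((171923 + 554415) + 806250)) + 1966 = (362404 + (726338 + 806250)) + 1966 = (362404 + 1532588) + 1966 = 1894992 + 1966 = 1896958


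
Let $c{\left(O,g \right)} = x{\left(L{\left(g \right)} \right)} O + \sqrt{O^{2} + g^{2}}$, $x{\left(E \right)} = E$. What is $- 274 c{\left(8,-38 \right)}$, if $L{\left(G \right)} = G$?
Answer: $83296 - 548 \sqrt{377} \approx 72656.0$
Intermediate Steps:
$c{\left(O,g \right)} = \sqrt{O^{2} + g^{2}} + O g$ ($c{\left(O,g \right)} = g O + \sqrt{O^{2} + g^{2}} = O g + \sqrt{O^{2} + g^{2}} = \sqrt{O^{2} + g^{2}} + O g$)
$- 274 c{\left(8,-38 \right)} = - 274 \left(\sqrt{8^{2} + \left(-38\right)^{2}} + 8 \left(-38\right)\right) = - 274 \left(\sqrt{64 + 1444} - 304\right) = - 274 \left(\sqrt{1508} - 304\right) = - 274 \left(2 \sqrt{377} - 304\right) = - 274 \left(-304 + 2 \sqrt{377}\right) = 83296 - 548 \sqrt{377}$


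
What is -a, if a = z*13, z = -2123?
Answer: 27599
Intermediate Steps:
a = -27599 (a = -2123*13 = -27599)
-a = -1*(-27599) = 27599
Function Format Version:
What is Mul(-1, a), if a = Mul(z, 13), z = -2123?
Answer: 27599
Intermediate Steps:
a = -27599 (a = Mul(-2123, 13) = -27599)
Mul(-1, a) = Mul(-1, -27599) = 27599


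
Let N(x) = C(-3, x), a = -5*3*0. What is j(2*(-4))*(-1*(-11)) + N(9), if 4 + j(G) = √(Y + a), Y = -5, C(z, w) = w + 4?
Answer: -31 + 11*I*√5 ≈ -31.0 + 24.597*I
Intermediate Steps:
a = 0 (a = -15*0 = 0)
C(z, w) = 4 + w
N(x) = 4 + x
j(G) = -4 + I*√5 (j(G) = -4 + √(-5 + 0) = -4 + √(-5) = -4 + I*√5)
j(2*(-4))*(-1*(-11)) + N(9) = (-4 + I*√5)*(-1*(-11)) + (4 + 9) = (-4 + I*√5)*11 + 13 = (-44 + 11*I*√5) + 13 = -31 + 11*I*√5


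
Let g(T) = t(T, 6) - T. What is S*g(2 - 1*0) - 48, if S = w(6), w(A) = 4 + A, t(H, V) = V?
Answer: -8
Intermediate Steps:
g(T) = 6 - T
S = 10 (S = 4 + 6 = 10)
S*g(2 - 1*0) - 48 = 10*(6 - (2 - 1*0)) - 48 = 10*(6 - (2 + 0)) - 48 = 10*(6 - 1*2) - 48 = 10*(6 - 2) - 48 = 10*4 - 48 = 40 - 48 = -8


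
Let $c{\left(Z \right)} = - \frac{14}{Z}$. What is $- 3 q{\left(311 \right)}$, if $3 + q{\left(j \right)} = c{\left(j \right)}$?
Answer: $\frac{2841}{311} \approx 9.135$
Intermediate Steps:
$q{\left(j \right)} = -3 - \frac{14}{j}$
$- 3 q{\left(311 \right)} = - 3 \left(-3 - \frac{14}{311}\right) = \left(-3\right) \left(- \frac{947}{311}\right) = \frac{2841}{311}$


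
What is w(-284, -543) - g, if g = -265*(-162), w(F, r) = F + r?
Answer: -43757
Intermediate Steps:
g = 42930
w(-284, -543) - g = (-284 - 543) - 1*42930 = -827 - 42930 = -43757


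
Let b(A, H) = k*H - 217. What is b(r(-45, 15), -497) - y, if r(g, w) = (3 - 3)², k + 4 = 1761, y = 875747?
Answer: -1749193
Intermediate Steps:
k = 1757 (k = -4 + 1761 = 1757)
r(g, w) = 0 (r(g, w) = 0² = 0)
b(A, H) = -217 + 1757*H (b(A, H) = 1757*H - 217 = -217 + 1757*H)
b(r(-45, 15), -497) - y = (-217 + 1757*(-497)) - 1*875747 = (-217 - 873229) - 875747 = -873446 - 875747 = -1749193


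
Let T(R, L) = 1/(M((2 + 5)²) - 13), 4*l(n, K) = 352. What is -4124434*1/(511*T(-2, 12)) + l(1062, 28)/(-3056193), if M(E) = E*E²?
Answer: -211829940227366800/223102089 ≈ -9.4948e+8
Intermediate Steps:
l(n, K) = 88 (l(n, K) = (¼)*352 = 88)
M(E) = E³
T(R, L) = 1/117636 (T(R, L) = 1/(((2 + 5)²)³ - 13) = 1/((7²)³ - 13) = 1/(49³ - 13) = 1/(117649 - 13) = 1/117636)
-4124434*1/(511*T(-2, 12)) + l(1062, 28)/(-3056193) = -4124434/(511*(1/117636)) + 88/(-3056193) = -4124434/511/117636 + 88*(-1/3056193) = -4124434*117636/511 - 88/3056193 = -485181918024/511 - 88/3056193 = -211829940227366800/223102089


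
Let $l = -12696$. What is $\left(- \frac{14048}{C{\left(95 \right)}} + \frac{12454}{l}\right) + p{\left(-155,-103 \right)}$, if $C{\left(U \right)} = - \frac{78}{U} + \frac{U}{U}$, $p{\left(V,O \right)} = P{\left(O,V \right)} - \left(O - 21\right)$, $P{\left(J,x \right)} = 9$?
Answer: $- \frac{8457539911}{107916} \approx -78372.0$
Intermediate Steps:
$p{\left(V,O \right)} = 30 - O$ ($p{\left(V,O \right)} = 9 - \left(O - 21\right) = 9 - \left(-21 + O\right) = 30 - O$)
$C{\left(U \right)} = 1 - \frac{78}{U}$ ($C{\left(U \right)} = - \frac{78}{U} + 1 = 1 - \frac{78}{U}$)
$\left(- \frac{14048}{C{\left(95 \right)}} + \frac{12454}{l}\right) + p{\left(-155,-103 \right)} = \left(- \frac{14048}{\frac{1}{95} \left(-78 + 95\right)} + \frac{12454}{-12696}\right) + \left(30 - -103\right) = \left(- \frac{14048}{\frac{1}{95} \cdot 17} + 12454 \left(- \frac{1}{12696}\right)\right) + \left(30 + 103\right) = \left(- \frac{14048}{\frac{17}{95}} - \frac{6227}{6348}\right) + 133 = \left(\left(-14048\right) \frac{95}{17} - \frac{6227}{6348}\right) + 133 = \left(- \frac{1334560}{17} - \frac{6227}{6348}\right) + 133 = - \frac{8471892739}{107916} + 133 = - \frac{8457539911}{107916}$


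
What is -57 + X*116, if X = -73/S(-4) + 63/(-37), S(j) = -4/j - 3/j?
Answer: -1319183/259 ≈ -5093.4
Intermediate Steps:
S(j) = -7/j
X = -11245/259 (X = -73/((-7/(-4))) + 63/(-37) = -73/((-7*(-¼))) + 63*(-1/37) = -73/7/4 - 63/37 = -73*4/7 - 63/37 = -292/7 - 63/37 = -11245/259 ≈ -43.417)
-57 + X*116 = -57 - 11245/259*116 = -57 - 1304420/259 = -1319183/259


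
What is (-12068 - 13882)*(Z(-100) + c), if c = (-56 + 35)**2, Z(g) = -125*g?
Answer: -335818950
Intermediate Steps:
c = 441 (c = (-21)**2 = 441)
(-12068 - 13882)*(Z(-100) + c) = (-12068 - 13882)*(-125*(-100) + 441) = -25950*(12500 + 441) = -25950*12941 = -335818950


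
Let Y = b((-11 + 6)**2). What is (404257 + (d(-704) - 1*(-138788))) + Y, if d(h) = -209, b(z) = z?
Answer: 542861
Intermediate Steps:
Y = 25 (Y = (-11 + 6)**2 = (-5)**2 = 25)
(404257 + (d(-704) - 1*(-138788))) + Y = (404257 + (-209 - 1*(-138788))) + 25 = (404257 + (-209 + 138788)) + 25 = (404257 + 138579) + 25 = 542836 + 25 = 542861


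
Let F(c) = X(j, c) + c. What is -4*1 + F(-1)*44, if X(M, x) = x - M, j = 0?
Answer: -92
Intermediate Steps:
F(c) = 2*c (F(c) = (c - 1*0) + c = (c + 0) + c = c + c = 2*c)
-4*1 + F(-1)*44 = -4*1 + (2*(-1))*44 = -4 - 2*44 = -4 - 88 = -92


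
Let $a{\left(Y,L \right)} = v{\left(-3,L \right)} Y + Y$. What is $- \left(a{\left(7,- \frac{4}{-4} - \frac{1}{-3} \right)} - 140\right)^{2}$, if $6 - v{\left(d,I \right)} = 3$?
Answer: $-12544$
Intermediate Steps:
$v{\left(d,I \right)} = 3$ ($v{\left(d,I \right)} = 6 - 3 = 3$)
$a{\left(Y,L \right)} = 4 Y$ ($a{\left(Y,L \right)} = 3 Y + Y = 4 Y$)
$- \left(a{\left(7,- \frac{4}{-4} - \frac{1}{-3} \right)} - 140\right)^{2} = - \left(4 \cdot 7 - 140\right)^{2} = - \left(28 - 140\right)^{2} = - \left(-112\right)^{2} = \left(-1\right) 12544 = -12544$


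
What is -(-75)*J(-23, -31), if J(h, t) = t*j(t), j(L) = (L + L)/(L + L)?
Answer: -2325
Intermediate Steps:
j(L) = 1 (j(L) = (2*L)/((2*L)) = (2*L)*(1/(2*L)) = 1)
J(h, t) = t (J(h, t) = t*1 = t)
-(-75)*J(-23, -31) = -(-75)*(-31) = -75*31 = -2325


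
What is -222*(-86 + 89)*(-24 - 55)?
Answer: 52614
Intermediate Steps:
-222*(-86 + 89)*(-24 - 55) = -666*(-79) = -222*(-237) = 52614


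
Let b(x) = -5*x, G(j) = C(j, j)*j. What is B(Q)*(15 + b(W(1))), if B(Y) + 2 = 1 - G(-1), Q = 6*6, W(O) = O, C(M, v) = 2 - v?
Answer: 20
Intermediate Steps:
G(j) = j*(2 - j) (G(j) = (2 - j)*j = j*(2 - j))
Q = 36
B(Y) = 2 (B(Y) = -2 + (1 - (-1)*(2 - 1*(-1))) = -2 + (1 - (-1)*(2 + 1)) = -2 + (1 - (-1)*3) = -2 + (1 - 1*(-3)) = -2 + (1 + 3) = -2 + 4 = 2)
B(Q)*(15 + b(W(1))) = 2*(15 - 5*1) = 2*(15 - 5) = 2*10 = 20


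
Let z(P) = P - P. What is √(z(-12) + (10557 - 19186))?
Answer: I*√8629 ≈ 92.892*I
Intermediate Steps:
z(P) = 0
√(z(-12) + (10557 - 19186)) = √(0 + (10557 - 19186)) = √(0 - 8629) = √(-8629) = I*√8629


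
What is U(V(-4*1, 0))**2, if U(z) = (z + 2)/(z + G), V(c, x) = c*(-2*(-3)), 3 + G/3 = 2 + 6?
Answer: 484/81 ≈ 5.9753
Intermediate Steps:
G = 15 (G = -9 + 3*(2 + 6) = -9 + 3*8 = -9 + 24 = 15)
V(c, x) = 6*c (V(c, x) = c*6 = 6*c)
U(z) = (2 + z)/(15 + z) (U(z) = (z + 2)/(z + 15) = (2 + z)/(15 + z))
U(V(-4*1, 0))**2 = ((2 + 6*(-4*1))/(15 + 6*(-4*1)))**2 = ((2 + 6*(-4))/(15 + 6*(-4)))**2 = ((2 - 24)/(15 - 24))**2 = (-22/(-9))**2 = (-1/9*(-22))**2 = (22/9)**2 = 484/81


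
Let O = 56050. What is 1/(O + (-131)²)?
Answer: 1/73211 ≈ 1.3659e-5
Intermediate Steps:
1/(O + (-131)²) = 1/(56050 + (-131)²) = 1/(56050 + 17161) = 1/73211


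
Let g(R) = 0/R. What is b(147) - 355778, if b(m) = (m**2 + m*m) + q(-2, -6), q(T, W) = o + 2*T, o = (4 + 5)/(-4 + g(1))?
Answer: -1250265/4 ≈ -3.1257e+5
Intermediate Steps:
g(R) = 0
o = -9/4 (o = (4 + 5)/(-4 + 0) = 9/(-4) = 9*(-1/4) = -9/4 ≈ -2.2500)
q(T, W) = -9/4 + 2*T
b(m) = -25/4 + 2*m**2 (b(m) = (m**2 + m*m) + (-9/4 + 2*(-2)) = (m**2 + m**2) + (-9/4 - 4) = 2*m**2 - 25/4 = -25/4 + 2*m**2)
b(147) - 355778 = (-25/4 + 2*147**2) - 355778 = (-25/4 + 2*21609) - 355778 = (-25/4 + 43218) - 355778 = 172847/4 - 355778 = -1250265/4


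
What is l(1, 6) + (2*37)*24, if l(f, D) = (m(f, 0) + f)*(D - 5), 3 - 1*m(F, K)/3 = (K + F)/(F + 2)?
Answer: 1785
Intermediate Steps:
m(F, K) = 9 - 3*(F + K)/(2 + F) (m(F, K) = 9 - 3*(K + F)/(F + 2) = 9 - 3*(F + K)/(2 + F))
l(f, D) = (-5 + D)*(f + 3*(6 + 2*f)/(2 + f)) (l(f, D) = (3*(6 - 1*0 + 2*f)/(2 + f) + f)*(D - 5) = (3*(6 + 0 + 2*f)/(2 + f) + f)*(-5 + D) = (3*(6 + 2*f)/(2 + f) + f)*(-5 + D) = (f + 3*(6 + 2*f)/(2 + f))*(-5 + D) = (-5 + D)*(f + 3*(6 + 2*f)/(2 + f)))
l(1, 6) + (2*37)*24 = (-90 - 30*1 + 6*6*(3 + 1) + 1*(-5 + 6)*(2 + 1))/(2 + 1) + (2*37)*24 = (-90 - 30 + 6*6*4 + 1*1*3)/3 + 74*24 = (-90 - 30 + 144 + 3)/3 + 1776 = (⅓)*27 + 1776 = 9 + 1776 = 1785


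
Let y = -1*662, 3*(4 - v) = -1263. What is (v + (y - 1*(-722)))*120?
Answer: 58200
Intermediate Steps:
v = 425 (v = 4 - 1/3*(-1263) = 4 + 421 = 425)
y = -662
(v + (y - 1*(-722)))*120 = (425 + (-662 - 1*(-722)))*120 = (425 + (-662 + 722))*120 = (425 + 60)*120 = 485*120 = 58200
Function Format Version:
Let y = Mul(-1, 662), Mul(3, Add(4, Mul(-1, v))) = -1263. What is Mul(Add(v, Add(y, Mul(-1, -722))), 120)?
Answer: 58200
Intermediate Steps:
v = 425 (v = Add(4, Mul(Rational(-1, 3), -1263)) = Add(4, 421) = 425)
y = -662
Mul(Add(v, Add(y, Mul(-1, -722))), 120) = Mul(Add(425, Add(-662, Mul(-1, -722))), 120) = Mul(Add(425, Add(-662, 722)), 120) = Mul(Add(425, 60), 120) = Mul(485, 120) = 58200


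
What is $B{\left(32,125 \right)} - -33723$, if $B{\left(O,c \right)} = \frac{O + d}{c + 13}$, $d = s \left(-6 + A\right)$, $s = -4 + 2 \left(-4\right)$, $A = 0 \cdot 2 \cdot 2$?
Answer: $\frac{2326939}{69} \approx 33724.0$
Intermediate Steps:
$A = 0$ ($A = 0 \cdot 2 = 0$)
$s = -12$ ($s = -4 - 8 = -12$)
$d = 72$ ($d = - 12 \left(-6 + 0\right) = \left(-12\right) \left(-6\right) = 72$)
$B{\left(O,c \right)} = \frac{72 + O}{13 + c}$ ($B{\left(O,c \right)} = \frac{O + 72}{c + 13} = \frac{72 + O}{13 + c}$)
$B{\left(32,125 \right)} - -33723 = \frac{72 + 32}{13 + 125} - -33723 = \frac{1}{138} \cdot 104 + 33723 = \frac{52}{69} + 33723 = \frac{2326939}{69}$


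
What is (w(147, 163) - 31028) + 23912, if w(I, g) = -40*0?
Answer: -7116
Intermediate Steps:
w(I, g) = 0
(w(147, 163) - 31028) + 23912 = (0 - 31028) + 23912 = -31028 + 23912 = -7116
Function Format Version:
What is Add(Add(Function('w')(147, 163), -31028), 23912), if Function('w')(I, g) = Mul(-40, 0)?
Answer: -7116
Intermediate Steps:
Function('w')(I, g) = 0
Add(Add(Function('w')(147, 163), -31028), 23912) = Add(Add(0, -31028), 23912) = Add(-31028, 23912) = -7116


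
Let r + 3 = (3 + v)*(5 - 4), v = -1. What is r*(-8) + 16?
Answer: 24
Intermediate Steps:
r = -1 (r = -3 + (3 - 1)*(5 - 4) = -3 + 2*1 = -3 + 2 = -1)
r*(-8) + 16 = -1*(-8) + 16 = 8 + 16 = 24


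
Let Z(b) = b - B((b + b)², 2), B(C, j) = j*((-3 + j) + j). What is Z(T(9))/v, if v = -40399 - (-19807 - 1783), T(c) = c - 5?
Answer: -2/18809 ≈ -0.00010633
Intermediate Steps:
T(c) = -5 + c
B(C, j) = j*(-3 + 2*j)
Z(b) = -2 + b (Z(b) = b - 2*(-3 + 2*2) = b - 2*(-3 + 4) = b - 2 = -2 + b)
v = -18809 (v = -40399 - 1*(-21590) = -40399 + 21590 = -18809)
Z(T(9))/v = (-2 + (-5 + 9))/(-18809) = (-2 + 4)*(-1/18809) = 2*(-1/18809) = -2/18809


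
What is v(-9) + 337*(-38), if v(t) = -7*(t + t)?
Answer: -12680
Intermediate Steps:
v(t) = -14*t
v(-9) + 337*(-38) = -14*(-9) + 337*(-38) = 126 - 12806 = -12680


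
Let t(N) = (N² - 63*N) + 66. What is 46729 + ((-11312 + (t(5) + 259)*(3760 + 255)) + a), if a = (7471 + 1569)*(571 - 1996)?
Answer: -12706058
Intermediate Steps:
a = -12882000 (a = 9040*(-1425) = -12882000)
t(N) = 66 + N² - 63*N
46729 + ((-11312 + (t(5) + 259)*(3760 + 255)) + a) = 46729 + ((-11312 + ((66 + 5² - 63*5) + 259)*(3760 + 255)) - 12882000) = 46729 + ((-11312 + ((66 + 25 - 315) + 259)*4015) - 12882000) = 46729 + ((-11312 + (-224 + 259)*4015) - 12882000) = 46729 + ((-11312 + 35*4015) - 12882000) = 46729 + ((-11312 + 140525) - 12882000) = 46729 + (129213 - 12882000) = 46729 - 12752787 = -12706058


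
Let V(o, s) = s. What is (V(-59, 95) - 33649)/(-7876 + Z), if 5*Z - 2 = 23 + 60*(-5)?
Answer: 33554/7931 ≈ 4.2307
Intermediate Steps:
Z = -55 (Z = 2/5 + (23 + 60*(-5))/5 = 2/5 + (23 - 300)/5 = 2/5 + (1/5)*(-277) = 2/5 - 277/5 = -55)
(V(-59, 95) - 33649)/(-7876 + Z) = (95 - 33649)/(-7876 - 55) = -33554/(-7931) = -33554*(-1/7931) = 33554/7931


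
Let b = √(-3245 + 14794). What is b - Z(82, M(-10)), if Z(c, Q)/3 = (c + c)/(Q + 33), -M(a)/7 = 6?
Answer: 164/3 + √11549 ≈ 162.13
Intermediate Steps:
M(a) = -42 (M(a) = -7*6 = -42)
Z(c, Q) = 6*c/(33 + Q) (Z(c, Q) = 3*((c + c)/(Q + 33)) = 3*((2*c)/(33 + Q)) = 3*(2*c/(33 + Q)) = 6*c/(33 + Q))
b = √11549 ≈ 107.47
b - Z(82, M(-10)) = √11549 - 6*82/(33 - 42) = √11549 - 6*82/(-9) = √11549 - 6*82*(-1)/9 = √11549 - 1*(-164/3) = √11549 + 164/3 = 164/3 + √11549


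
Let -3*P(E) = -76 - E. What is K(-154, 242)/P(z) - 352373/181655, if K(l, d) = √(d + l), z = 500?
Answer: -352373/181655 + √22/96 ≈ -1.8909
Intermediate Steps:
P(E) = 76/3 + E/3 (P(E) = -(-76 - E)/3 = 76/3 + E/3)
K(-154, 242)/P(z) - 352373/181655 = √(242 - 154)/(76/3 + (⅓)*500) - 352373/181655 = √88/(76/3 + 500/3) - 352373*1/181655 = (2*√22)/192 - 352373/181655 = (2*√22)*(1/192) - 352373/181655 = √22/96 - 352373/181655 = -352373/181655 + √22/96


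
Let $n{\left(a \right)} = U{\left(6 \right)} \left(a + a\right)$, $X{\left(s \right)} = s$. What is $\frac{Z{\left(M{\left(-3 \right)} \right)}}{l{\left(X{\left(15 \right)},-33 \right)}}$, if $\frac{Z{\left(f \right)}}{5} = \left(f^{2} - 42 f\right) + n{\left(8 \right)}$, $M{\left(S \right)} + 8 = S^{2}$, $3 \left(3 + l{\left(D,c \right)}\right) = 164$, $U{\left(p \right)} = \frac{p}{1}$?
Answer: $\frac{165}{31} \approx 5.3226$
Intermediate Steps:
$U{\left(p \right)} = p$ ($U{\left(p \right)} = p 1 = p$)
$l{\left(D,c \right)} = \frac{155}{3}$ ($l{\left(D,c \right)} = -3 + \frac{1}{3} \cdot 164 = -3 + \frac{164}{3} = \frac{155}{3}$)
$n{\left(a \right)} = 12 a$ ($n{\left(a \right)} = 6 \left(a + a\right) = 6 \cdot 2 a = 12 a$)
$M{\left(S \right)} = -8 + S^{2}$
$Z{\left(f \right)} = 480 - 210 f + 5 f^{2}$ ($Z{\left(f \right)} = 5 \left(\left(f^{2} - 42 f\right) + 12 \cdot 8\right) = 5 \left(\left(f^{2} - 42 f\right) + 96\right) = 5 \left(96 + f^{2} - 42 f\right) = 480 - 210 f + 5 f^{2}$)
$\frac{Z{\left(M{\left(-3 \right)} \right)}}{l{\left(X{\left(15 \right)},-33 \right)}} = \frac{480 - 210 \left(-8 + \left(-3\right)^{2}\right) + 5 \left(-8 + \left(-3\right)^{2}\right)^{2}}{\frac{155}{3}} = \left(480 - 210 \left(-8 + 9\right) + 5 \left(-8 + 9\right)^{2}\right) \frac{3}{155} = \left(480 - 210 + 5 \cdot 1^{2}\right) \frac{3}{155} = \left(480 - 210 + 5 \cdot 1\right) \frac{3}{155} = \left(480 - 210 + 5\right) \frac{3}{155} = 275 \cdot \frac{3}{155} = \frac{165}{31}$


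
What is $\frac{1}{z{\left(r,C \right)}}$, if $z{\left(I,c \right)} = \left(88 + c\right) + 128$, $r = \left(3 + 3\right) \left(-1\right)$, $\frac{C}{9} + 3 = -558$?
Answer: $- \frac{1}{4833} \approx -0.00020691$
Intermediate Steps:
$C = -5049$ ($C = -27 + 9 \left(-558\right) = -27 - 5022 = -5049$)
$r = -6$ ($r = 6 \left(-1\right) = -6$)
$z{\left(I,c \right)} = 216 + c$
$\frac{1}{z{\left(r,C \right)}} = \frac{1}{216 - 5049} = \frac{1}{-4833} = - \frac{1}{4833}$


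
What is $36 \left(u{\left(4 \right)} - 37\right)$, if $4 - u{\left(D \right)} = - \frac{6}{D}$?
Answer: $-1134$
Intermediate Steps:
$u{\left(D \right)} = 4 + \frac{6}{D}$ ($u{\left(D \right)} = 4 - - \frac{6}{D} = 4 + \frac{6}{D}$)
$36 \left(u{\left(4 \right)} - 37\right) = 36 \left(\left(4 + \frac{6}{4}\right) - 37\right) = 36 \left(\left(4 + 6 \cdot \frac{1}{4}\right) - 37\right) = 36 \left(\left(4 + \frac{3}{2}\right) - 37\right) = 36 \left(\frac{11}{2} - 37\right) = 36 \left(- \frac{63}{2}\right) = -1134$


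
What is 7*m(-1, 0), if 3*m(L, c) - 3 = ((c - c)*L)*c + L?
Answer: 14/3 ≈ 4.6667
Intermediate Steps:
m(L, c) = 1 + L/3 (m(L, c) = 1 + (((c - c)*L)*c + L)/3 = 1 + ((0*L)*c + L)/3 = 1 + (0*c + L)/3 = 1 + (0 + L)/3 = 1 + L/3)
7*m(-1, 0) = 7*(1 + (⅓)*(-1)) = 7*(1 - ⅓) = 7*(⅔) = 14/3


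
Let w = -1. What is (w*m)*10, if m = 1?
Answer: -10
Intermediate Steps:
(w*m)*10 = -1*1*10 = -1*10 = -10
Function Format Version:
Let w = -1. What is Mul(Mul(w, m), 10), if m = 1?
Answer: -10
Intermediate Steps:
Mul(Mul(w, m), 10) = Mul(Mul(-1, 1), 10) = Mul(-1, 10) = -10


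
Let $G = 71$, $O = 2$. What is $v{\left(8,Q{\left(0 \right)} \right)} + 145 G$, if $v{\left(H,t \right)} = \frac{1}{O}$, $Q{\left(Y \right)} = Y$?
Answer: $\frac{20591}{2} \approx 10296.0$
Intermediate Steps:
$v{\left(H,t \right)} = \frac{1}{2}$
$v{\left(8,Q{\left(0 \right)} \right)} + 145 G = \frac{1}{2} + 145 \cdot 71 = \frac{1}{2} + 10295 = \frac{20591}{2}$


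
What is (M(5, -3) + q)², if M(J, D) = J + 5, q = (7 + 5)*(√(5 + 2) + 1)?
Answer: 1492 + 528*√7 ≈ 2889.0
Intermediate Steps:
q = 12 + 12*√7 (q = 12*(√7 + 1) = 12*(1 + √7) = 12 + 12*√7 ≈ 43.749)
M(J, D) = 5 + J
(M(5, -3) + q)² = ((5 + 5) + (12 + 12*√7))² = (10 + (12 + 12*√7))² = (22 + 12*√7)²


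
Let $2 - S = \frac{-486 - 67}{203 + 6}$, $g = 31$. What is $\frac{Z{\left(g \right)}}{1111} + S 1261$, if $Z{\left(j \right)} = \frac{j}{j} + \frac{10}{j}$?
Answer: $\frac{3833694240}{654379} \approx 5858.5$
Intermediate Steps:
$S = \frac{971}{209}$ ($S = 2 - \frac{-486 - 67}{203 + 6} = 2 - - \frac{553}{209} = 2 + \frac{553}{209} = \frac{971}{209} \approx 4.6459$)
$Z{\left(j \right)} = 1 + \frac{10}{j}$
$\frac{Z{\left(g \right)}}{1111} + S 1261 = \frac{\frac{1}{31} \left(10 + 31\right)}{1111} + \frac{971}{209} \cdot 1261 = \frac{1}{31} \cdot 41 \cdot \frac{1}{1111} + \frac{1224431}{209} = \frac{41}{31} \cdot \frac{1}{1111} + \frac{1224431}{209} = \frac{41}{34441} + \frac{1224431}{209} = \frac{3833694240}{654379}$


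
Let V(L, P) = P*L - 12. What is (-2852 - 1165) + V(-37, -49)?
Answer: -2216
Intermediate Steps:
V(L, P) = -12 + L*P (V(L, P) = L*P - 12 = -12 + L*P)
(-2852 - 1165) + V(-37, -49) = (-2852 - 1165) + (-12 - 37*(-49)) = -4017 + (-12 + 1813) = -4017 + 1801 = -2216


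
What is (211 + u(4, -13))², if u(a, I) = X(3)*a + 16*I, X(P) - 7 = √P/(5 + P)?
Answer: (62 + √3)²/4 ≈ 1015.4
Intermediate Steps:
X(P) = 7 + √P/(5 + P)
u(a, I) = 16*I + a*(7 + √3/8) (u(a, I) = ((35 + √3 + 7*3)/(5 + 3))*a + 16*I = ((35 + √3 + 21)/8)*a + 16*I = ((56 + √3)/8)*a + 16*I = (7 + √3/8)*a + 16*I = a*(7 + √3/8) + 16*I = 16*I + a*(7 + √3/8))
(211 + u(4, -13))² = (211 + (16*(-13) + (⅛)*4*(56 + √3)))² = (211 + (-208 + (28 + √3/2)))² = (211 + (-180 + √3/2))² = (31 + √3/2)²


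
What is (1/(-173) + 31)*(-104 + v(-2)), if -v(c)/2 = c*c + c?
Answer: -579096/173 ≈ -3347.4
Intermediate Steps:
v(c) = -2*c - 2*c² (v(c) = -2*(c*c + c) = -2*(c² + c) = -2*(c + c²) = -2*c - 2*c²)
(1/(-173) + 31)*(-104 + v(-2)) = (1/(-173) + 31)*(-104 - 2*(-2)*(1 - 2)) = (-1/173 + 31)*(-104 - 2*(-2)*(-1)) = 5362*(-104 - 4)/173 = (5362/173)*(-108) = -579096/173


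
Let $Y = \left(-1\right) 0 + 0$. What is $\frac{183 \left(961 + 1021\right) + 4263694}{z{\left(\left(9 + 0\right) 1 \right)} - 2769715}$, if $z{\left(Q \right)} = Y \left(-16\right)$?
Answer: $- \frac{925280}{553943} \approx -1.6704$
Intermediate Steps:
$Y = 0$ ($Y = 0 + 0 = 0$)
$z{\left(Q \right)} = 0$ ($z{\left(Q \right)} = 0 \left(-16\right) = 0$)
$\frac{183 \left(961 + 1021\right) + 4263694}{z{\left(\left(9 + 0\right) 1 \right)} - 2769715} = \frac{183 \left(961 + 1021\right) + 4263694}{0 - 2769715} = \frac{183 \cdot 1982 + 4263694}{-2769715} = \left(362706 + 4263694\right) \left(- \frac{1}{2769715}\right) = 4626400 \left(- \frac{1}{2769715}\right) = - \frac{925280}{553943}$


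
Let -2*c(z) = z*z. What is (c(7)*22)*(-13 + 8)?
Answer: 2695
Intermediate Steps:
c(z) = -z²/2 (c(z) = -z*z/2 = -z²/2)
(c(7)*22)*(-13 + 8) = (-½*7²*22)*(-13 + 8) = (-½*49*22)*(-5) = -49/2*22*(-5) = -539*(-5) = 2695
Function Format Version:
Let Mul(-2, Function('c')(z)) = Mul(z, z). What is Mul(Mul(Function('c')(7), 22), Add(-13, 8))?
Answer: 2695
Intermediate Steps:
Function('c')(z) = Mul(Rational(-1, 2), Pow(z, 2)) (Function('c')(z) = Mul(Rational(-1, 2), Mul(z, z)) = Mul(Rational(-1, 2), Pow(z, 2)))
Mul(Mul(Function('c')(7), 22), Add(-13, 8)) = Mul(Mul(Mul(Rational(-1, 2), Pow(7, 2)), 22), Add(-13, 8)) = Mul(Mul(Mul(Rational(-1, 2), 49), 22), -5) = Mul(Mul(Rational(-49, 2), 22), -5) = Mul(-539, -5) = 2695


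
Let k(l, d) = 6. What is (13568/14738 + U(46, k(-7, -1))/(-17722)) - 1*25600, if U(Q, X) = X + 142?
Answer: -1671536182682/65296709 ≈ -25599.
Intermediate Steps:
U(Q, X) = 142 + X
(13568/14738 + U(46, k(-7, -1))/(-17722)) - 1*25600 = (13568/14738 + (142 + 6)/(-17722)) - 1*25600 = (13568*(1/14738) + 148*(-1/17722)) - 25600 = (6784/7369 - 74/8861) - 25600 = 59567718/65296709 - 25600 = -1671536182682/65296709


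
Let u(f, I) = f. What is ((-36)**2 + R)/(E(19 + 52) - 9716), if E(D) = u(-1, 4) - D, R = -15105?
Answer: 13809/9788 ≈ 1.4108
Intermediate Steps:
E(D) = -1 - D
((-36)**2 + R)/(E(19 + 52) - 9716) = ((-36)**2 - 15105)/((-1 - (19 + 52)) - 9716) = (1296 - 15105)/((-1 - 1*71) - 9716) = -13809/((-1 - 71) - 9716) = -13809/(-72 - 9716) = -13809/(-9788) = -13809*(-1/9788) = 13809/9788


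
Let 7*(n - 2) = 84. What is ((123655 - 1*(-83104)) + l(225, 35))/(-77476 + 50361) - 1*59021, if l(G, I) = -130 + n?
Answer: -1600561058/27115 ≈ -59029.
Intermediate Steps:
n = 14 (n = 2 + (1/7)*84 = 2 + 12 = 14)
l(G, I) = -116 (l(G, I) = -130 + 14 = -116)
((123655 - 1*(-83104)) + l(225, 35))/(-77476 + 50361) - 1*59021 = ((123655 - 1*(-83104)) - 116)/(-77476 + 50361) - 1*59021 = ((123655 + 83104) - 116)/(-27115) - 59021 = (206759 - 116)*(-1/27115) - 59021 = 206643*(-1/27115) - 59021 = -206643/27115 - 59021 = -1600561058/27115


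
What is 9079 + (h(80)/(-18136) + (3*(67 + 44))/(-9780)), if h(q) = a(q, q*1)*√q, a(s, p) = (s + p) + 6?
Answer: 29597429/3260 - 83*√5/2267 ≈ 9078.9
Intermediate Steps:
a(s, p) = 6 + p + s (a(s, p) = (p + s) + 6 = 6 + p + s)
h(q) = √q*(6 + 2*q) (h(q) = (6 + q*1 + q)*√q = (6 + q + q)*√q = (6 + 2*q)*√q = √q*(6 + 2*q))
9079 + (h(80)/(-18136) + (3*(67 + 44))/(-9780)) = 9079 + ((2*√80*(3 + 80))/(-18136) + (3*(67 + 44))/(-9780)) = 9079 + ((2*(4*√5)*83)*(-1/18136) + (3*111)*(-1/9780)) = 9079 + ((664*√5)*(-1/18136) + 333*(-1/9780)) = 9079 + (-83*√5/2267 - 111/3260) = 9079 + (-111/3260 - 83*√5/2267) = 29597429/3260 - 83*√5/2267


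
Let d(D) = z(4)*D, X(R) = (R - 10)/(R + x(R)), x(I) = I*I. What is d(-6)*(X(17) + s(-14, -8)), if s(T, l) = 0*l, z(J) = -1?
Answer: 7/51 ≈ 0.13725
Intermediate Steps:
x(I) = I²
X(R) = (-10 + R)/(R + R²) (X(R) = (R - 10)/(R + R²) = (-10 + R)/(R + R²))
d(D) = -D
s(T, l) = 0
d(-6)*(X(17) + s(-14, -8)) = (-1*(-6))*((-10 + 17)/(17*(1 + 17)) + 0) = 6*((1/17)*7/18 + 0) = 6*((1/17)*(1/18)*7 + 0) = 6*(7/306 + 0) = 6*(7/306) = 7/51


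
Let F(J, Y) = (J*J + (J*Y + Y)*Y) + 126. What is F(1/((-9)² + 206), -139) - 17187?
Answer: 191699068/82369 ≈ 2327.3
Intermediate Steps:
F(J, Y) = 126 + J² + Y*(Y + J*Y) (F(J, Y) = (J² + (Y + J*Y)*Y) + 126 = (J² + Y*(Y + J*Y)) + 126 = 126 + J² + Y*(Y + J*Y))
F(1/((-9)² + 206), -139) - 17187 = (126 + (1/((-9)² + 206))² + (-139)² + (-139)²/((-9)² + 206)) - 17187 = (126 + (1/(81 + 206))² + 19321 + 19321/(81 + 206)) - 17187 = (126 + (1/287)² + 19321 + 19321/287) - 17187 = (126 + (1/287)² + 19321 + (1/287)*19321) - 17187 = (126 + 1/82369 + 19321 + 19321/287) - 17187 = 1607375071/82369 - 17187 = 191699068/82369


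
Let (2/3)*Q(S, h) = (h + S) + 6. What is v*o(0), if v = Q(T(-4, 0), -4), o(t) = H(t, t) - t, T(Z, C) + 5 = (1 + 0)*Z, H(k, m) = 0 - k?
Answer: 0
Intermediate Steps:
H(k, m) = -k
T(Z, C) = -5 + Z (T(Z, C) = -5 + (1 + 0)*Z = -5 + 1*Z = -5 + Z)
o(t) = -2*t (o(t) = -t - t = -2*t)
Q(S, h) = 9 + 3*S/2 + 3*h/2 (Q(S, h) = 3*((h + S) + 6)/2 = 3*((S + h) + 6)/2 = 3*(6 + S + h)/2 = 9 + 3*S/2 + 3*h/2)
v = -21/2 (v = 9 + 3*(-5 - 4)/2 + (3/2)*(-4) = 9 + (3/2)*(-9) - 6 = 9 - 27/2 - 6 = -21/2 ≈ -10.500)
v*o(0) = -(-21)*0 = -21/2*0 = 0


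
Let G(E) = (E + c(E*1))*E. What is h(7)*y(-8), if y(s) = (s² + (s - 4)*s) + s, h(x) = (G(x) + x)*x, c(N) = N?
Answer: 111720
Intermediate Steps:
G(E) = 2*E² (G(E) = (E + E*1)*E = (E + E)*E = (2*E)*E = 2*E²)
h(x) = x*(x + 2*x²) (h(x) = (2*x² + x)*x = (x + 2*x²)*x = x*(x + 2*x²))
y(s) = s + s² + s*(-4 + s) (y(s) = (s² + (-4 + s)*s) + s = (s² + s*(-4 + s)) + s = s + s² + s*(-4 + s))
h(7)*y(-8) = (7²*(1 + 2*7))*(-8*(-3 + 2*(-8))) = (49*(1 + 14))*(-8*(-3 - 16)) = (49*15)*(-8*(-19)) = 735*152 = 111720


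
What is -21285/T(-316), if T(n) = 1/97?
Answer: -2064645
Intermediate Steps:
T(n) = 1/97
-21285/T(-316) = -21285/1/97 = -21285*97 = -2064645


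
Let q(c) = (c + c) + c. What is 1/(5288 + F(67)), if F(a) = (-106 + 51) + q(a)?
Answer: 1/5434 ≈ 0.00018403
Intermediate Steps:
q(c) = 3*c (q(c) = 2*c + c = 3*c)
F(a) = -55 + 3*a (F(a) = (-106 + 51) + 3*a = -55 + 3*a)
1/(5288 + F(67)) = 1/(5288 + (-55 + 3*67)) = 1/(5288 + (-55 + 201)) = 1/(5288 + 146) = 1/5434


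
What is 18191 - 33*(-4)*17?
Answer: 20435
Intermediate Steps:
18191 - 33*(-4)*17 = 18191 + 132*17 = 18191 + 2244 = 20435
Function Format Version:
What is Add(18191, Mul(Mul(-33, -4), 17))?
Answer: 20435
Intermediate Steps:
Add(18191, Mul(Mul(-33, -4), 17)) = Add(18191, Mul(132, 17)) = Add(18191, 2244) = 20435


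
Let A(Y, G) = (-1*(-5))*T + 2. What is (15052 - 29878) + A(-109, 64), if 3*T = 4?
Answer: -44452/3 ≈ -14817.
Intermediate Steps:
T = 4/3 (T = (⅓)*4 = 4/3 ≈ 1.3333)
A(Y, G) = 26/3 (A(Y, G) = -1*(-5)*(4/3) + 2 = 5*(4/3) + 2 = 20/3 + 2 = 26/3)
(15052 - 29878) + A(-109, 64) = (15052 - 29878) + 26/3 = -14826 + 26/3 = -44452/3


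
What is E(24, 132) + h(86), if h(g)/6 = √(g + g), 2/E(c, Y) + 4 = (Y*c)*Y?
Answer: 1/209086 + 12*√43 ≈ 78.689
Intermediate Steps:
E(c, Y) = 2/(-4 + c*Y²) (E(c, Y) = 2/(-4 + (Y*c)*Y) = 2/(-4 + c*Y²))
h(g) = 6*√2*√g (h(g) = 6*√(g + g) = 6*√(2*g) = 6*(√2*√g) = 6*√2*√g)
E(24, 132) + h(86) = 2/(-4 + 24*132²) + 6*√2*√86 = 2/(-4 + 24*17424) + 12*√43 = 2/(-4 + 418176) + 12*√43 = 2/418172 + 12*√43 = 2*(1/418172) + 12*√43 = 1/209086 + 12*√43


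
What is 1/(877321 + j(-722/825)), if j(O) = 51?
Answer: 1/877372 ≈ 1.1398e-6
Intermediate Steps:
1/(877321 + j(-722/825)) = 1/(877321 + 51) = 1/877372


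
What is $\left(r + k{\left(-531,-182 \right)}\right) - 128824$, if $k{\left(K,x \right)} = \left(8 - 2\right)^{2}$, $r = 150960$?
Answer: $22172$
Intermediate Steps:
$k{\left(K,x \right)} = 36$ ($k{\left(K,x \right)} = 6^{2} = 36$)
$\left(r + k{\left(-531,-182 \right)}\right) - 128824 = \left(150960 + 36\right) - 128824 = 150996 - 128824 = 22172$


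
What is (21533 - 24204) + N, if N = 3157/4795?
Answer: -1829184/685 ≈ -2670.3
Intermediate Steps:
N = 451/685 (N = 3157*(1/4795) = 451/685 ≈ 0.65839)
(21533 - 24204) + N = (21533 - 24204) + 451/685 = -2671 + 451/685 = -1829184/685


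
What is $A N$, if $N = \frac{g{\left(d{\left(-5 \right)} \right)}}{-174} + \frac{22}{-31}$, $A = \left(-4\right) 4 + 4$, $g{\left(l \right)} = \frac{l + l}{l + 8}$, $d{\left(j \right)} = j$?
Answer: $\frac{22348}{2697} \approx 8.2862$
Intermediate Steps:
$g{\left(l \right)} = \frac{2 l}{8 + l}$
$A = -12$ ($A = -16 + 4 = -12$)
$N = - \frac{5587}{8091}$ ($N = \frac{2 \left(-5\right) \frac{1}{8 - 5}}{-174} + \frac{22}{-31} = 2 \left(-5\right) \frac{1}{3} \left(- \frac{1}{174}\right) + 22 \left(- \frac{1}{31}\right) = 2 \left(-5\right) \frac{1}{3} \left(- \frac{1}{174}\right) - \frac{22}{31} = \left(- \frac{10}{3}\right) \left(- \frac{1}{174}\right) - \frac{22}{31} = \frac{5}{261} - \frac{22}{31} = - \frac{5587}{8091} \approx -0.69052$)
$A N = \left(-12\right) \left(- \frac{5587}{8091}\right) = \frac{22348}{2697}$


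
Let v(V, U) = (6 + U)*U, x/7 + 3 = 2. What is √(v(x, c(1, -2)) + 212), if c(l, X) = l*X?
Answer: 2*√51 ≈ 14.283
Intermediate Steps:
c(l, X) = X*l
x = -7 (x = -21 + 7*2 = -21 + 14 = -7)
v(V, U) = U*(6 + U)
√(v(x, c(1, -2)) + 212) = √((-2*1)*(6 - 2*1) + 212) = √(-2*(6 - 2) + 212) = √(-2*4 + 212) = √(-8 + 212) = √204 = 2*√51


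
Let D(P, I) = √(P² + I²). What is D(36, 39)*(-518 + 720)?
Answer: 606*√313 ≈ 10721.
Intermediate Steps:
D(P, I) = √(I² + P²)
D(36, 39)*(-518 + 720) = √(39² + 36²)*(-518 + 720) = √(1521 + 1296)*202 = √2817*202 = (3*√313)*202 = 606*√313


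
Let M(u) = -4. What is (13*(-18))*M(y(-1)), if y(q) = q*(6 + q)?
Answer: 936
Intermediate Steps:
(13*(-18))*M(y(-1)) = (13*(-18))*(-4) = -234*(-4) = 936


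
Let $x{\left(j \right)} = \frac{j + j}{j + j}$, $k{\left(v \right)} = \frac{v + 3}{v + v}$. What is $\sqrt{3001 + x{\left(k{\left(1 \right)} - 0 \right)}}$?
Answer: $\sqrt{3002} \approx 54.791$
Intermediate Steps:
$k{\left(v \right)} = \frac{3 + v}{2 v}$
$x{\left(j \right)} = 1$ ($x{\left(j \right)} = \frac{2 j}{2 j} = 2 j \frac{1}{2 j} = 1$)
$\sqrt{3001 + x{\left(k{\left(1 \right)} - 0 \right)}} = \sqrt{3001 + 1} = \sqrt{3002}$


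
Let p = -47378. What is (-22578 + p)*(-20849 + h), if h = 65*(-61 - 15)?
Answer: 1804095284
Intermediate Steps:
h = -4940 (h = 65*(-76) = -4940)
(-22578 + p)*(-20849 + h) = (-22578 - 47378)*(-20849 - 4940) = -69956*(-25789) = 1804095284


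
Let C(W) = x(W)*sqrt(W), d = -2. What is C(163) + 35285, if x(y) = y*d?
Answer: 35285 - 326*sqrt(163) ≈ 31123.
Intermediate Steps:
x(y) = -2*y (x(y) = y*(-2) = -2*y)
C(W) = -2*W**(3/2) (C(W) = (-2*W)*sqrt(W) = -2*W**(3/2))
C(163) + 35285 = -326*sqrt(163) + 35285 = 35285 - 326*sqrt(163)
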